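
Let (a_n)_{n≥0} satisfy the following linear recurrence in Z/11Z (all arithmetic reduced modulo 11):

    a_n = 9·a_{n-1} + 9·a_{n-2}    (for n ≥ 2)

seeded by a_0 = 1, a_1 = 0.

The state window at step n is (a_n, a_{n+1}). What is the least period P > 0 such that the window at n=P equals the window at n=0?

n=0: window = (1, 0)
n=1: window = (0, 9)
n=2: window = (9, 4)
n=3: window = (4, 7)
n=4: window = (7, 0)
n=5: window = (0, 8)
n=6: window = (8, 6)
n=7: window = (6, 5)
n=8: window = (5, 0)
n=9: window = (0, 1)
n=10: window = (1, 9)
n=11: window = (9, 2)
n=12: window = (2, 0)
n=13: window = (0, 7)
n=14: window = (7, 8)
n=15: window = (8, 3)
n=16: window = (3, 0)
n=17: window = (0, 5)
n=18: window = (5, 1)
n=19: window = (1, 10)
n=20: window = (10, 0)
n=21: window = (0, 2)
n=22: window = (2, 7)
n=23: window = (7, 4)
n=24: window = (4, 0)
n=25: window = (0, 3)
n=26: window = (3, 5)
n=27: window = (5, 6)
n=28: window = (6, 0)
n=29: window = (0, 10)
n=30: window = (10, 2)
n=31: window = (2, 9)
n=32: window = (9, 0)
n=33: window = (0, 4)
n=34: window = (4, 3)
n=35: window = (3, 8)
n=36: window = (8, 0)
n=37: window = (0, 6)
n=38: window = (6, 10)
n=39: window = (10, 1)
n=40: window = (1, 0)
window at n=40 equals window at n=0 → period = 40

40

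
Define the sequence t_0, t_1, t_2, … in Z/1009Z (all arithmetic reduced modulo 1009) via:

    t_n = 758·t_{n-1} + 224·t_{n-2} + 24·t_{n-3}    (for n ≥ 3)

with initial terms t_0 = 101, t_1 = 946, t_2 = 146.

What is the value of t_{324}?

618

t_3 = 758·146 + 224·946 + 24·101 = 98
t_4 = 758·98 + 224·146 + 24·946 = 540
t_5 = 758·540 + 224·98 + 24·146 = 906
t_6 = 758·906 + 224·540 + 24·98 = 842
t_7 = 758·842 + 224·906 + 24·540 = 526
t_8 = 758·526 + 224·842 + 24·906 = 633
Continuing the recurrence:
  t_9 = 338;  t_10 = 966;  t_11 = 797;  t_12 = 233;  t_13 = 960;  t_14 = 881
  t_15 = 510;  t_16 = 555;  t_17 = 115;  t_18 = 741;  t_19 = 403;  t_20 = 997
  t_21 = 78;  t_22 = 523;  t_23 = 937;  t_24 = 881;  t_25 = 300;  t_26 = 245
  t_27 = 615;  t_28 = 543;  t_29 = 284;  t_30 = 532;  t_31 = 629;  t_32 = 393
  t_33 = 535;  t_34 = 122;  t_35 = 777;  t_36 = 527;  t_37 = 303;  t_38 = 103
  t_39 = 181;  t_40 = 48;  t_41 = 698;  t_42 = 329;  t_43 = 259;  t_44 = 214
  t_45 = 90;  t_46 = 283;  t_47 = 677;  t_48 = 561;  t_49 = 476;  t_50 = 238
  t_51 = 819;  t_52 = 427;  t_53 = 262;  t_54 = 101;  t_55 = 198;  t_56 = 403
  t_57 = 109;  t_58 = 62;  t_59 = 364;  t_60 = 815;  t_61 = 548;  t_62 = 271
  t_63 = 634;  t_64 = 487;  t_65 = 49;  t_66 = 6;  t_67 = 978;  t_68 = 211
  t_69 = 779;  t_70 = 323;  t_71 = 614;  t_72 = 501;  t_73 = 366;  t_74 = 788
  t_75 = 147;  t_76 = 76;  t_77 = 476;  t_78 = 967;  t_79 = 937;  t_80 = 917
  t_81 = 911;  t_82 = 244;  t_83 = 361;  t_84 = 35;  t_85 = 242;  t_86 = 158
  t_87 = 255;  t_88 = 402;  t_89 = 370;  t_90 = 271;  t_91 = 291;  t_92 = 579
  t_93 = 16;  t_94 = 485;  t_95 = 681;  t_96 = 651;  t_97 = 783;  t_98 = 950
  t_99 = 998;  t_100 = 265;  t_101 = 235;  t_102 = 111;  t_103 = 869;  t_104 = 59
  t_105 = 891;  t_106 = 123;  t_107 = 615;  t_108 = 516;  t_109 = 97;  t_110 = 52
  t_111 = 880;  t_112 = 950;  t_113 = 278;  t_114 = 684;  t_115 = 162;  t_116 = 164
  t_117 = 441;  t_118 = 563;  t_119 = 758;  t_120 = 924;  t_121 = 821;  t_122 = 935
  t_123 = 656;  t_124 = 921;  t_125 = 771;  t_126 = 275;  t_127 = 667;  t_128 = 470
  t_129 = 705;  t_130 = 837;  t_131 = 482;  t_132 = 688;  t_133 = 773;  t_134 = 918
  t_135 = 615;  t_136 = 198;  t_137 = 113;  t_138 = 479;  t_139 = 645;  t_140 = 581
  t_141 = 55;  t_142 = 649;  t_143 = 589;  t_144 = 875;  t_145 = 535;  t_146 = 176
  t_147 = 809;  t_148 = 555;  t_149 = 730;  t_150 = 866;  t_151 = 843;  t_152 = 920
  t_153 = 894;  t_154 = 909;  t_155 = 231;  t_156 = 606;  t_157 = 156;  t_158 = 223
  t_159 = 578;  t_160 = 437;  t_161 = 921;  t_162 = 660;  t_163 = 682;  t_164 = 780
  t_165 = 71;  t_166 = 728;  t_167 = 219;  t_168 = 835;  t_169 = 221;  t_170 = 610
  t_171 = 181;  t_172 = 658;  t_173 = 7;  t_174 = 647;  t_175 = 259;  t_176 = 376
  t_177 = 357;  t_178 = 833;  t_179 = 989;  t_180 = 398;  t_181 = 370;  t_182 = 847
  t_183 = 915;  t_184 = 222;  t_185 = 54;  t_186 = 621;  t_187 = 795;  t_188 = 386
  t_189 = 243;  t_190 = 155;  t_191 = 575;  t_192 = 154;  t_193 = 29;  t_194 = 657
  t_195 = 671;  t_196 = 632;  t_197 = 377;  t_198 = 487;  t_199 = 586;  t_200 = 311
  t_201 = 315;  t_202 = 627;  t_203 = 358;  t_204 = 637;  t_205 = 938;  t_206 = 598
  t_207 = 636;  t_208 = 864;  t_209 = 492;  t_210 = 552;  t_211 = 464;  t_212 = 830
  t_213 = 673;  t_214 = 890;  t_215 = 759;  t_216 = 787;  t_217 = 902;  t_218 = 390
  t_219 = 957;  t_220 = 980;  t_221 = 955;  t_222 = 765;  t_223 = 20;  t_224 = 577
  t_225 = 102;  t_226 = 199;  t_227 = 873;  t_228 = 440;  t_229 = 87;  t_230 = 811
  t_231 = 35;  t_232 = 410;  t_233 = 69;  t_234 = 695;  t_235 = 183;  t_236 = 413
  t_237 = 423;  t_238 = 821;  t_239 = 502;  t_240 = 451;  t_241 = 789;  t_242 = 798
  t_243 = 379;  t_244 = 650;  t_245 = 429;  t_246 = 603;  t_247 = 703;  t_248 = 194
  t_249 = 152;  t_250 = 987;  t_251 = 839;  t_252 = 21;  t_253 = 517;  t_254 = 9
  t_255 = 36;  t_256 = 343;  t_257 = 889;  t_258 = 862;  t_259 = 87;  t_260 = 877
  t_261 = 660;  t_262 = 588;  t_263 = 111;  t_264 = 629;  t_265 = 159;  t_266 = 733
  t_267 = 926;  t_268 = 158;  t_269 = 711;  t_270 = 235;  t_271 = 144;  t_272 = 263
  t_273 = 135;  t_274 = 231;  t_275 = 769;  t_276 = 198;  t_277 = 968;  t_278 = 451
  t_279 = 420;  t_280 = 674;  t_281 = 306;  t_282 = 503;  t_283 = 845;  t_284 = 749
  t_285 = 236;  t_286 = 677;  t_287 = 804;  t_288 = 913;  t_289 = 478;  t_290 = 912
  t_291 = 972;  t_292 = 40;  t_293 = 533;  t_294 = 414;  t_295 = 294;  t_296 = 455
  t_297 = 938;  t_298 = 672;  t_299 = 901;  t_300 = 366;  t_301 = 970;  t_302 = 389
  t_303 = 282;  t_304 = 283;  t_305 = 462;  t_306 = 612;  t_307 = 55;  t_308 = 174
  t_309 = 487;  t_310 = 797;  t_311 = 1000;  t_312 = 765;  t_313 = 663;  t_314 = 695
  t_315 = 499;  t_316 = 938;  t_317 = 981;  t_318 = 73;  t_319 = 944;  t_320 = 716
  t_321 = 195;  t_322 = 907
t_323 = 758·907 + 224·195 + 24·716 = 701
t_324 = 758·701 + 224·907 + 24·195 = 618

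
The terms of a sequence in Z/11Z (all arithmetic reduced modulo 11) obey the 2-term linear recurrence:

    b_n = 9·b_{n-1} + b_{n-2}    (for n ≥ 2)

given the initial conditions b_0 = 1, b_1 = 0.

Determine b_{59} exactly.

b_2 = 9·0 + 1·1 = 1
b_3 = 9·1 + 1·0 = 9
b_4 = 9·9 + 1·1 = 5
b_5 = 9·5 + 1·9 = 10
b_6 = 9·10 + 1·5 = 7
b_7 = 9·7 + 1·10 = 7
b_8 = 9·7 + 1·7 = 4
b_9 = 9·4 + 1·7 = 10
b_10 = 9·10 + 1·4 = 6
b_11 = 9·6 + 1·10 = 9
b_12 = 9·9 + 1·6 = 10
b_13 = 9·10 + 1·9 = 0
b_14 = 9·0 + 1·10 = 10
b_15 = 9·10 + 1·0 = 2
b_16 = 9·2 + 1·10 = 6
b_17 = 9·6 + 1·2 = 1
b_18 = 9·1 + 1·6 = 4
b_19 = 9·4 + 1·1 = 4
b_20 = 9·4 + 1·4 = 7
b_21 = 9·7 + 1·4 = 1
b_22 = 9·1 + 1·7 = 5
b_23 = 9·5 + 1·1 = 2
b_24 = 9·2 + 1·5 = 1
b_25 = 9·1 + 1·2 = 0
(b_24, b_25) = (1, 0) = (b_0, b_1), so the sequence has period 24.
59 ≡ 11 (mod 24), hence b_59 = b_11 = 9.

9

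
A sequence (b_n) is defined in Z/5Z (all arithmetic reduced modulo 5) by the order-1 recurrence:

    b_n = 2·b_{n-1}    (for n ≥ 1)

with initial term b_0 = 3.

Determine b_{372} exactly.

3

b_1 = 2·3 = 1
b_2 = 2·1 = 2
b_3 = 2·2 = 4
b_4 = 2·4 = 3
(b_4) = (3) = (b_0), so the sequence has period 4.
372 ≡ 0 (mod 4), hence b_372 = b_0 = 3.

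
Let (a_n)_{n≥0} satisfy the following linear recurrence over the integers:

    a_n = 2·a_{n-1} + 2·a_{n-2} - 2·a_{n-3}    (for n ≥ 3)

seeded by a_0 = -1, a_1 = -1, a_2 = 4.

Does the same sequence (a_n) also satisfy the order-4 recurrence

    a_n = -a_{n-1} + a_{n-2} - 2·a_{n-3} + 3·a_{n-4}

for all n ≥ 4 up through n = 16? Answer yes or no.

no

Terms a_0..a_16: -1, -1, 4, 8, 26, 60, 156, 380, 952, 2352, 5848, 14496, 35984, 89264, 221504, 549568, 1363616
n=4: candidate gives -5, actual a_4 = 26 ✗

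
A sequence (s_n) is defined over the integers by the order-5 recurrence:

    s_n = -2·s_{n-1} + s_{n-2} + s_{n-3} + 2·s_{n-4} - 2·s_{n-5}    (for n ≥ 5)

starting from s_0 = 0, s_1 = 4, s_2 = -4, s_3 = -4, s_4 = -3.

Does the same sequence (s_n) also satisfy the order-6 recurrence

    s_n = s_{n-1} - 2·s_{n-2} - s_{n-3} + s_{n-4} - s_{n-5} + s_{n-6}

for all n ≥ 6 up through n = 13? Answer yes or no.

Terms s_0..s_13: 0, 4, -4, -4, -3, 6, -35, 73, -173, 402, -986, 2417, -5910, 14401
n=6: candidate gives 8, actual s_6 = -35 ✗

no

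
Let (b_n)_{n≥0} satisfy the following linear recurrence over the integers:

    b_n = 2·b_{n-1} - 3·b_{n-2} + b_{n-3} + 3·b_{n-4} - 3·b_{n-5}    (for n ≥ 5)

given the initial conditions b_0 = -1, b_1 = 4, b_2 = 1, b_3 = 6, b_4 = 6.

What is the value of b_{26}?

b_5 = 2·6 + -3·6 + 1·1 + 3·4 + -3·-1 = 10
b_6 = 2·10 + -3·6 + 1·6 + 3·1 + -3·4 = -1
b_7 = 2·-1 + -3·10 + 1·6 + 3·6 + -3·1 = -11
b_8 = 2·-11 + -3·-1 + 1·10 + 3·6 + -3·6 = -9
b_9 = 2·-9 + -3·-11 + 1·-1 + 3·10 + -3·6 = 26
b_10 = 2·26 + -3·-9 + 1·-11 + 3·-1 + -3·10 = 35
b_11 = 2·35 + -3·26 + 1·-9 + 3·-11 + -3·-1 = -47
b_12 = 2·-47 + -3·35 + 1·26 + 3·-9 + -3·-11 = -167
b_13 = 2·-167 + -3·-47 + 1·35 + 3·26 + -3·-9 = -53
b_14 = 2·-53 + -3·-167 + 1·-47 + 3·35 + -3·26 = 375
b_15 = 2·375 + -3·-53 + 1·-167 + 3·-47 + -3·35 = 496
b_16 = 2·496 + -3·375 + 1·-53 + 3·-167 + -3·-47 = -546
b_17 = 2·-546 + -3·496 + 1·375 + 3·-53 + -3·-167 = -1863
b_18 = 2·-1863 + -3·-546 + 1·496 + 3·375 + -3·-53 = -308
b_19 = 2·-308 + -3·-1863 + 1·-546 + 3·496 + -3·375 = 4790
b_20 = 2·4790 + -3·-308 + 1·-1863 + 3·-546 + -3·496 = 5515
b_21 = 2·5515 + -3·4790 + 1·-308 + 3·-1863 + -3·-546 = -7599
b_22 = 2·-7599 + -3·5515 + 1·4790 + 3·-308 + -3·-1863 = -22288
b_23 = 2·-22288 + -3·-7599 + 1·5515 + 3·4790 + -3·-308 = -970
b_24 = 2·-970 + -3·-22288 + 1·-7599 + 3·5515 + -3·4790 = 59500
b_25 = 2·59500 + -3·-970 + 1·-22288 + 3·-7599 + -3·5515 = 60280
b_26 = 2·60280 + -3·59500 + 1·-970 + 3·-22288 + -3·-7599 = -102977

-102977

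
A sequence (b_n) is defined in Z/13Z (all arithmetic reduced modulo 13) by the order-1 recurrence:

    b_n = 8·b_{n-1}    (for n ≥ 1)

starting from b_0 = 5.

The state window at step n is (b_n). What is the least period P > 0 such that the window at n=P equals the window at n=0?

4

n=0: window = (5)
n=1: window = (1)
n=2: window = (8)
n=3: window = (12)
n=4: window = (5)
window at n=4 equals window at n=0 → period = 4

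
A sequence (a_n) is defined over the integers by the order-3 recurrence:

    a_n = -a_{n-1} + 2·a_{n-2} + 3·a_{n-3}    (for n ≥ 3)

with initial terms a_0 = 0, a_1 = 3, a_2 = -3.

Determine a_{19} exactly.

a_3 = -1·-3 + 2·3 + 3·0 = 9
a_4 = -1·9 + 2·-3 + 3·3 = -6
a_5 = -1·-6 + 2·9 + 3·-3 = 15
a_6 = -1·15 + 2·-6 + 3·9 = 0
a_7 = -1·0 + 2·15 + 3·-6 = 12
a_8 = -1·12 + 2·0 + 3·15 = 33
a_9 = -1·33 + 2·12 + 3·0 = -9
a_10 = -1·-9 + 2·33 + 3·12 = 111
a_11 = -1·111 + 2·-9 + 3·33 = -30
a_12 = -1·-30 + 2·111 + 3·-9 = 225
a_13 = -1·225 + 2·-30 + 3·111 = 48
a_14 = -1·48 + 2·225 + 3·-30 = 312
a_15 = -1·312 + 2·48 + 3·225 = 459
a_16 = -1·459 + 2·312 + 3·48 = 309
a_17 = -1·309 + 2·459 + 3·312 = 1545
a_18 = -1·1545 + 2·309 + 3·459 = 450
a_19 = -1·450 + 2·1545 + 3·309 = 3567

3567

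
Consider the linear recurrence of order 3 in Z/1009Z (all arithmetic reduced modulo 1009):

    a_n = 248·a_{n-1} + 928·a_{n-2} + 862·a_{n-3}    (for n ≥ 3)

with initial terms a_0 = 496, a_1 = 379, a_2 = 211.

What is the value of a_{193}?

a_3 = 248·211 + 928·379 + 862·496 = 176
a_4 = 248·176 + 928·211 + 862·379 = 105
a_5 = 248·105 + 928·176 + 862·211 = 947
a_6 = 248·947 + 928·105 + 862·176 = 697
a_7 = 248·697 + 928·947 + 862·105 = 1003
a_8 = 248·1003 + 928·697 + 862·947 = 610
Continuing the recurrence:
  a_9 = 875;  a_10 = 978;  a_11 = 270;  a_12 = 377;  a_13 = 508;  a_14 = 262
  a_15 = 697;  a_16 = 274;  a_17 = 224;  a_18 = 520;  a_19 = 917;  a_20 = 9
  a_21 = 847;  a_22 = 871;  a_23 = 782;  a_24 = 894;  a_25 = 63;  a_26 = 795
  a_27 = 99;  a_28 = 337;  a_29 = 61;  a_30 = 521;  a_31 = 62;  a_32 = 532
  a_33 = 886;  a_34 = 28;  a_35 = 252;  a_36 = 616;  a_37 = 97;  a_38 = 683
  a_39 = 345;  a_40 = 843;  a_41 = 1007;  a_42 = 577;  a_43 = 166;  a_44 = 779
  a_45 = 81;  a_46 = 190;  a_47 = 712;  a_48 = 956;  a_49 = 136;  a_50 = 960
  a_51 = 767;  a_52 = 645;  a_53 = 100;  a_54 = 57;  a_55 = 13;  a_56 = 51
  a_57 = 189;  a_58 = 470;  a_59 = 926;  a_60 = 337;  a_61 = 20;  a_62 = 963
  a_63 = 1000;  a_64 = 572;  a_65 = 15;  a_66 = 80;  a_67 = 126;  a_68 = 365
  a_69 = 951;  a_70 = 87;  a_71 = 871;  a_72 = 552;  a_73 = 79;  a_74 = 211
  a_75 = 100;  a_76 = 132;  a_77 = 682;  a_78 = 466;  a_79 = 562;  a_80 = 367
  a_81 = 199;  a_82 = 578;  a_83 = 628;  a_84 = 971;  a_85 = 38;  a_86 = 906
  a_87 = 171;  a_88 = 769;  a_89 = 292;  a_90 = 125;  a_91 = 250;  a_92 = 879
  a_93 = 774;  a_94 = 256;  a_95 = 733;  a_96 = 856;  a_97 = 257;  a_98 = 666
  a_99 = 357;  a_100 = 847;  a_101 = 499;  a_102 = 648;  a_103 = 821;  a_104 = 74
  a_105 = 882;  a_106 = 236;  a_107 = 424;  a_108 = 778;  a_109 = 810;  a_110 = 868
  a_111 = 982;  a_112 = 681;  a_113 = 92;  a_114 = 885;  a_115 = 931;  a_116 = 383
  a_117 = 468;  a_118 = 652;  a_119 = 893;  a_120 = 974;  a_121 = 727;  a_122 = 401
  a_123 = 301;  a_124 = 883;  a_125 = 450;  a_126 = 875;  a_127 = 299;  a_128 = 694
  a_129 = 97;  a_130 = 573;  a_131 = 950;  a_132 = 371;  a_133 = 448;  a_134 = 934
  a_135 = 556;  a_136 = 414;  a_137 = 49;  a_138 = 813;  a_139 = 582;  a_140 = 650
  a_141 = 601;  a_142 = 754;  a_143 = 383;  a_144 = 49;  a_145 = 452;  a_146 = 367
  a_147 = 787;  a_148 = 123;  a_149 = 591;  a_150 = 736;  a_151 = 541;  a_152 = 792
  a_153 = 7;  a_154 = 326;  a_155 = 181;  a_156 = 300;  a_157 = 718;  a_158 = 23
  a_159 = 310;  a_160 = 750;  a_161 = 105;  a_162 = 440;  a_163 = 455;  a_164 = 216
  a_165 = 465;  a_166 = 669;  a_167 = 640;  a_168 = 861;  a_169 = 787;  a_170 = 76
  a_171 = 64;  a_172 = 981;  a_173 = 916;  a_174 = 66;  a_175 = 774;  a_176 = 495
  a_177 = 923;  a_178 = 365;  a_179 = 505;  a_180 = 354;  a_181 = 295;  a_182 = 521
  a_183 = 807;  a_184 = 553;  a_185 = 235;  a_186 = 803;  a_187 = 945;  a_188 = 575
  a_189 = 482;  a_190 = 640;  a_191 = 847
a_192 = 248·847 + 928·640 + 862·482 = 588
a_193 = 248·588 + 928·847 + 862·640 = 290

290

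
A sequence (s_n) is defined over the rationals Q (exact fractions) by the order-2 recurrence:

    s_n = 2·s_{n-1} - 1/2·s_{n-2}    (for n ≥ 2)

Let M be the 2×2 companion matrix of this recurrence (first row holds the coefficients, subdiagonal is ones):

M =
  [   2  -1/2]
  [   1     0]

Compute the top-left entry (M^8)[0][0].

1393/16

(M^8)[0][0] is the top entry after applying M 8 times to the unit state (1, 0). Equivalently it is h_{9} for the auxiliary sequence (h_n) obeying the same recurrence with h_1 = 1 and h_i = 0 for 0 ≤ i < 1:
h_2 = 2·1 + -1/2·0 = 2
h_3 = 2·2 + -1/2·1 = 7/2
h_4 = 2·7/2 + -1/2·2 = 6
h_5 = 2·6 + -1/2·7/2 = 41/4
h_6 = 2·41/4 + -1/2·6 = 35/2
h_7 = 2·35/2 + -1/2·41/4 = 239/8
h_8 = 2·239/8 + -1/2·35/2 = 51
h_9 = 2·51 + -1/2·239/8 = 1393/16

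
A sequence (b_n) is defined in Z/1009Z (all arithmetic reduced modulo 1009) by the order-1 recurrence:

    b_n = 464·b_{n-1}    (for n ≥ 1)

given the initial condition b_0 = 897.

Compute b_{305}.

147

b_1 = 464·897 = 500
b_2 = 464·500 = 939
b_3 = 464·939 = 817
b_4 = 464·817 = 713
b_5 = 464·713 = 889
b_6 = 464·889 = 824
Continuing the recurrence:
  b_7 = 934;  b_8 = 515;  b_9 = 836;  b_10 = 448;  b_11 = 18;  b_12 = 280
  b_13 = 768;  b_14 = 175;  b_15 = 480;  b_16 = 740;  b_17 = 300;  b_18 = 967
  b_19 = 692;  b_20 = 226;  b_21 = 937;  b_22 = 898;  b_23 = 964;  b_24 = 309
  b_25 = 98;  b_26 = 67;  b_27 = 818;  b_28 = 168;  b_29 = 259;  b_30 = 105
  b_31 = 288;  b_32 = 444;  b_33 = 180;  b_34 = 782;  b_35 = 617;  b_36 = 741
  b_37 = 764;  b_38 = 337;  b_39 = 982;  b_40 = 589;  b_41 = 866;  b_42 = 242
  b_43 = 289;  b_44 = 908;  b_45 = 559;  b_46 = 63;  b_47 = 980;  b_48 = 670
  b_49 = 108;  b_50 = 671;  b_51 = 572;  b_52 = 41;  b_53 = 862;  b_54 = 404
  b_55 = 791;  b_56 = 757;  b_57 = 116;  b_58 = 347;  b_59 = 577;  b_60 = 343
  b_61 = 739;  b_62 = 845;  b_63 = 588;  b_64 = 402;  b_65 = 872;  b_66 = 1008
  b_67 = 545;  b_68 = 630;  b_69 = 719;  b_70 = 646;  b_71 = 71;  b_72 = 656
  b_73 = 675;  b_74 = 410;  b_75 = 548;  b_76 = 4;  b_77 = 847;  b_78 = 507
  b_79 = 151;  b_80 = 443;  b_81 = 725;  b_82 = 403;  b_83 = 327;  b_84 = 378
  b_85 = 835;  b_86 = 993;  b_87 = 648;  b_88 = 999;  b_89 = 405;  b_90 = 246
  b_91 = 127;  b_92 = 406;  b_93 = 710;  b_94 = 506;  b_95 = 696;  b_96 = 64
  b_97 = 435;  b_98 = 40;  b_99 = 398;  b_100 = 25;  b_101 = 501;  b_102 = 394
  b_103 = 187;  b_104 = 1003;  b_105 = 243;  b_106 = 753;  b_107 = 278;  b_108 = 849
  b_109 = 426;  b_110 = 909;  b_111 = 14;  b_112 = 442;  b_113 = 261;  b_114 = 24
  b_115 = 37;  b_116 = 15;  b_117 = 906;  b_118 = 640;  b_119 = 314;  b_120 = 400
  b_121 = 953;  b_122 = 250;  b_123 = 974;  b_124 = 913;  b_125 = 861;  b_126 = 949
  b_127 = 412;  b_128 = 467;  b_129 = 762;  b_130 = 418;  b_131 = 224;  b_132 = 9
  b_133 = 140;  b_134 = 384;  b_135 = 592;  b_136 = 240;  b_137 = 370;  b_138 = 150
  b_139 = 988;  b_140 = 346;  b_141 = 113;  b_142 = 973;  b_143 = 449;  b_144 = 482
  b_145 = 659;  b_146 = 49;  b_147 = 538;  b_148 = 409;  b_149 = 84;  b_150 = 634
  b_151 = 557;  b_152 = 144;  b_153 = 222;  b_154 = 90;  b_155 = 391;  b_156 = 813
  b_157 = 875;  b_158 = 382;  b_159 = 673;  b_160 = 491;  b_161 = 799;  b_162 = 433
  b_163 = 121;  b_164 = 649;  b_165 = 454;  b_166 = 784;  b_167 = 536;  b_168 = 490
  b_169 = 335;  b_170 = 54;  b_171 = 840;  b_172 = 286;  b_173 = 525;  b_174 = 431
  b_175 = 202;  b_176 = 900;  b_177 = 883;  b_178 = 58;  b_179 = 678;  b_180 = 793
  b_181 = 676;  b_182 = 874;  b_183 = 927;  b_184 = 294;  b_185 = 201;  b_186 = 436
  b_187 = 504;  b_188 = 777;  b_189 = 315;  b_190 = 864;  b_191 = 323;  b_192 = 540
  b_193 = 328;  b_194 = 842;  b_195 = 205;  b_196 = 274;  b_197 = 2;  b_198 = 928
  b_199 = 758;  b_200 = 580;  b_201 = 726;  b_202 = 867;  b_203 = 706;  b_204 = 668
  b_205 = 189;  b_206 = 922;  b_207 = 1001;  b_208 = 324;  b_209 = 1004;  b_210 = 707
  b_211 = 123;  b_212 = 568;  b_213 = 203;  b_214 = 355;  b_215 = 253;  b_216 = 348
  b_217 = 32;  b_218 = 722;  b_219 = 20;  b_220 = 199;  b_221 = 517;  b_222 = 755
  b_223 = 197;  b_224 = 598;  b_225 = 1006;  b_226 = 626;  b_227 = 881;  b_228 = 139
  b_229 = 929;  b_230 = 213;  b_231 = 959;  b_232 = 7;  b_233 = 221;  b_234 = 635
  b_235 = 12;  b_236 = 523;  b_237 = 512;  b_238 = 453;  b_239 = 320;  b_240 = 157
  b_241 = 200;  b_242 = 981;  b_243 = 125;  b_244 = 487;  b_245 = 961;  b_246 = 935
  b_247 = 979;  b_248 = 206;  b_249 = 738;  b_250 = 381;  b_251 = 209;  b_252 = 112
  b_253 = 509;  b_254 = 70;  b_255 = 192;  b_256 = 296;  b_257 = 120;  b_258 = 185
  b_259 = 75;  b_260 = 494;  b_261 = 173;  b_262 = 561;  b_263 = 991;  b_264 = 729
  b_265 = 241;  b_266 = 834;  b_267 = 529;  b_268 = 269;  b_269 = 709;  b_270 = 42
  b_271 = 317;  b_272 = 783;  b_273 = 72;  b_274 = 111;  b_275 = 45;  b_276 = 700
  b_277 = 911;  b_278 = 942;  b_279 = 191;  b_280 = 841;  b_281 = 750;  b_282 = 904
  b_283 = 721;  b_284 = 565;  b_285 = 829;  b_286 = 227;  b_287 = 392;  b_288 = 268
  b_289 = 245;  b_290 = 672;  b_291 = 27;  b_292 = 420;  b_293 = 143;  b_294 = 767
  b_295 = 720;  b_296 = 101;  b_297 = 450;  b_298 = 946;  b_299 = 29;  b_300 = 339
  b_301 = 901;  b_302 = 338;  b_303 = 437
b_304 = 464·437 = 968
b_305 = 464·968 = 147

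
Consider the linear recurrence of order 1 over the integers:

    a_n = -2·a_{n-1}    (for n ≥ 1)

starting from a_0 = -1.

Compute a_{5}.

a_1 = -2·-1 = 2
a_2 = -2·2 = -4
a_3 = -2·-4 = 8
a_4 = -2·8 = -16
a_5 = -2·-16 = 32

32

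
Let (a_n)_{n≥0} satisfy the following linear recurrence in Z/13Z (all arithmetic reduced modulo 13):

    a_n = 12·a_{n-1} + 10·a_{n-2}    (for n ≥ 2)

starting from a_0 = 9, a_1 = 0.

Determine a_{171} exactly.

1

a_2 = 12·0 + 10·9 = 12
a_3 = 12·12 + 10·0 = 1
a_4 = 12·1 + 10·12 = 2
a_5 = 12·2 + 10·1 = 8
a_6 = 12·8 + 10·2 = 12
a_7 = 12·12 + 10·8 = 3
a_8 = 12·3 + 10·12 = 0
a_9 = 12·0 + 10·3 = 4
a_10 = 12·4 + 10·0 = 9
a_11 = 12·9 + 10·4 = 5
a_12 = 12·5 + 10·9 = 7
a_13 = 12·7 + 10·5 = 4
a_14 = 12·4 + 10·7 = 1
a_15 = 12·1 + 10·4 = 0
a_16 = 12·0 + 10·1 = 10
a_17 = 12·10 + 10·0 = 3
a_18 = 12·3 + 10·10 = 6
a_19 = 12·6 + 10·3 = 11
a_20 = 12·11 + 10·6 = 10
a_21 = 12·10 + 10·11 = 9
a_22 = 12·9 + 10·10 = 0
(a_21, a_22) = (9, 0) = (a_0, a_1), so the sequence has period 21.
171 ≡ 3 (mod 21), hence a_171 = a_3 = 1.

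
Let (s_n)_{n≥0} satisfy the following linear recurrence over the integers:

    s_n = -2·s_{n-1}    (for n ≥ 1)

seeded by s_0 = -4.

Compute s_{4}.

-64

s_1 = -2·-4 = 8
s_2 = -2·8 = -16
s_3 = -2·-16 = 32
s_4 = -2·32 = -64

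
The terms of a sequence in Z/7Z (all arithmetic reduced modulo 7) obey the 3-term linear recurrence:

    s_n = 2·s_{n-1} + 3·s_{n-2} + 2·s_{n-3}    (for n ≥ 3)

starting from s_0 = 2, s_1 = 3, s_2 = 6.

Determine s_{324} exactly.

3

s_3 = 2·6 + 3·3 + 2·2 = 4
s_4 = 2·4 + 3·6 + 2·3 = 4
s_5 = 2·4 + 3·4 + 2·6 = 4
s_6 = 2·4 + 3·4 + 2·4 = 0
s_7 = 2·0 + 3·4 + 2·4 = 6
s_8 = 2·6 + 3·0 + 2·4 = 6
Continuing the recurrence:
  s_9 = 2;  s_10 = 6;  s_11 = 2;  s_12 = 5;  s_13 = 0;  s_14 = 5
  s_15 = 6;  s_16 = 6;  s_17 = 5;  s_18 = 5;  s_19 = 2;  s_20 = 1
  s_21 = 4;  s_22 = 1;  s_23 = 2;  s_24 = 1;  s_25 = 3;  s_26 = 6
  s_27 = 2;  s_28 = 0;  s_29 = 4;  s_30 = 5;  s_31 = 1;  s_32 = 4
  s_33 = 0;  s_34 = 0;  s_35 = 1;  s_36 = 2;  s_37 = 0;  s_38 = 1
  s_39 = 6;  s_40 = 1;  s_41 = 1;  s_42 = 3;  s_43 = 4;  s_44 = 5
  s_45 = 0;  s_46 = 2;  s_47 = 0;  s_48 = 6;  s_49 = 2;  s_50 = 1
  s_51 = 6;  s_52 = 5;  s_53 = 2;  s_54 = 3;  s_55 = 1;  s_56 = 1
  s_57 = 4;  s_58 = 6;  s_59 = 5;  s_60 = 1;  s_61 = 1;  s_62 = 1
  s_63 = 0;  s_64 = 5;  s_65 = 5;  s_66 = 4;  s_67 = 5;  s_68 = 4
  s_69 = 3;  s_70 = 0;  s_71 = 3;  s_72 = 5;  s_73 = 5;  s_74 = 3
  s_75 = 3;  s_76 = 4;  s_77 = 2;  s_78 = 1;  s_79 = 2;  s_80 = 4
  s_81 = 2;  s_82 = 6;  s_83 = 5;  s_84 = 4;  s_85 = 0;  s_86 = 1
  s_87 = 3;  s_88 = 2;  s_89 = 1;  s_90 = 0;  s_91 = 0;  s_92 = 2
  s_93 = 4;  s_94 = 0;  s_95 = 2;  s_96 = 5;  s_97 = 2;  s_98 = 2
  s_99 = 6;  s_100 = 1;  s_101 = 3;  s_102 = 0;  s_103 = 4;  s_104 = 0
  s_105 = 5;  s_106 = 4;  s_107 = 2;  s_108 = 5;  s_109 = 3;  s_110 = 4
  s_111 = 6;  s_112 = 2;  s_113 = 2;  s_114 = 1;  s_115 = 5;  s_116 = 3
  s_117 = 2;  s_118 = 2;  s_119 = 2;  s_120 = 0;  s_121 = 3;  s_122 = 3
  s_123 = 1;  s_124 = 3;  s_125 = 1;  s_126 = 6;  s_127 = 0;  s_128 = 6
  s_129 = 3;  s_130 = 3;  s_131 = 6;  s_132 = 6;  s_133 = 1;  s_134 = 4
  s_135 = 2;  s_136 = 4;  s_137 = 1;  s_138 = 4;  s_139 = 5;  s_140 = 3
  s_141 = 1;  s_142 = 0;  s_143 = 2;  s_144 = 6;  s_145 = 4;  s_146 = 2
  s_147 = 0;  s_148 = 0;  s_149 = 4;  s_150 = 1;  s_151 = 0;  s_152 = 4
  s_153 = 3;  s_154 = 4;  s_155 = 4;  s_156 = 5;  s_157 = 2;  s_158 = 6
  s_159 = 0;  s_160 = 1;  s_161 = 0;  s_162 = 3;  s_163 = 1;  s_164 = 4
  s_165 = 3;  s_166 = 6;  s_167 = 1;  s_168 = 5;  s_169 = 4;  s_170 = 4
  s_171 = 2;  s_172 = 3;  s_173 = 6;  s_174 = 4;  s_175 = 4;  s_176 = 4
  s_177 = 0;  s_178 = 6;  s_179 = 6;  s_180 = 2;  s_181 = 6;  s_182 = 2
  s_183 = 5;  s_184 = 0;  s_185 = 5;  s_186 = 6;  s_187 = 6;  s_188 = 5
  s_189 = 5;  s_190 = 2;  s_191 = 1;  s_192 = 4;  s_193 = 1;  s_194 = 2
  s_195 = 1;  s_196 = 3;  s_197 = 6;  s_198 = 2;  s_199 = 0;  s_200 = 4
  s_201 = 5;  s_202 = 1;  s_203 = 4;  s_204 = 0;  s_205 = 0;  s_206 = 1
  s_207 = 2;  s_208 = 0;  s_209 = 1;  s_210 = 6;  s_211 = 1;  s_212 = 1
  s_213 = 3;  s_214 = 4;  s_215 = 5;  s_216 = 0;  s_217 = 2;  s_218 = 0
  s_219 = 6;  s_220 = 2;  s_221 = 1;  s_222 = 6;  s_223 = 5;  s_224 = 2
  s_225 = 3;  s_226 = 1;  s_227 = 1;  s_228 = 4;  s_229 = 6;  s_230 = 5
  s_231 = 1;  s_232 = 1;  s_233 = 1;  s_234 = 0;  s_235 = 5;  s_236 = 5
  s_237 = 4;  s_238 = 5;  s_239 = 4;  s_240 = 3;  s_241 = 0;  s_242 = 3
  s_243 = 5;  s_244 = 5;  s_245 = 3;  s_246 = 3;  s_247 = 4;  s_248 = 2
  s_249 = 1;  s_250 = 2;  s_251 = 4;  s_252 = 2;  s_253 = 6;  s_254 = 5
  s_255 = 4;  s_256 = 0;  s_257 = 1;  s_258 = 3;  s_259 = 2;  s_260 = 1
  s_261 = 0;  s_262 = 0;  s_263 = 2;  s_264 = 4;  s_265 = 0;  s_266 = 2
  s_267 = 5;  s_268 = 2;  s_269 = 2;  s_270 = 6;  s_271 = 1;  s_272 = 3
  s_273 = 0;  s_274 = 4;  s_275 = 0;  s_276 = 5;  s_277 = 4;  s_278 = 2
  s_279 = 5;  s_280 = 3;  s_281 = 4;  s_282 = 6;  s_283 = 2;  s_284 = 2
  s_285 = 1;  s_286 = 5;  s_287 = 3;  s_288 = 2;  s_289 = 2;  s_290 = 2
  s_291 = 0;  s_292 = 3;  s_293 = 3;  s_294 = 1;  s_295 = 3;  s_296 = 1
  s_297 = 6;  s_298 = 0;  s_299 = 6;  s_300 = 3;  s_301 = 3;  s_302 = 6
  s_303 = 6;  s_304 = 1;  s_305 = 4;  s_306 = 2;  s_307 = 4;  s_308 = 1
  s_309 = 4;  s_310 = 5;  s_311 = 3;  s_312 = 1;  s_313 = 0;  s_314 = 2
  s_315 = 6;  s_316 = 4;  s_317 = 2;  s_318 = 0;  s_319 = 0;  s_320 = 4
  s_321 = 1;  s_322 = 0
s_323 = 2·0 + 3·1 + 2·4 = 4
s_324 = 2·4 + 3·0 + 2·1 = 3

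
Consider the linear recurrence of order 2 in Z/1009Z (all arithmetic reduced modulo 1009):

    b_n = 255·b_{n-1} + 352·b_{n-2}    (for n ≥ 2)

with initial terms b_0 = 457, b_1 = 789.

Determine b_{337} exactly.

b_2 = 255·789 + 352·457 = 837
b_3 = 255·837 + 352·789 = 789
b_4 = 255·789 + 352·837 = 400
b_5 = 255·400 + 352·789 = 344
b_6 = 255·344 + 352·400 = 486
b_7 = 255·486 + 352·344 = 840
Continuing the recurrence:
  b_8 = 843;  b_9 = 91;  b_10 = 88;  b_11 = 995;  b_12 = 163;  b_13 = 313
  b_14 = 976;  b_15 = 861;  b_16 = 85;  b_17 = 858;  b_18 = 496;  b_19 = 680
  b_20 = 896;  b_21 = 673;  b_22 = 669;  b_23 = 864;  b_24 = 749;  b_25 = 713
  b_26 = 494;  b_27 = 589;  b_28 = 194;  b_29 = 512;  b_30 = 75;  b_31 = 576
  b_32 = 741;  b_33 = 215;  b_34 = 849;  b_35 = 574;  b_36 = 249;  b_37 = 176
  b_38 = 349;  b_39 = 606;  b_40 = 912;  b_41 = 903;  b_42 = 375;  b_43 = 800
  b_44 = 3;  b_45 = 854;  b_46 = 882;  b_47 = 838;  b_48 = 483;  b_49 = 415
  b_50 = 384;  b_51 = 831;  b_52 = 986;  b_53 = 91;  b_54 = 983;  b_55 = 177
  b_56 = 668;  b_57 = 574;  b_58 = 104;  b_59 = 534;  b_60 = 239;  b_61 = 699
  b_62 = 33;  b_63 = 195;  b_64 = 801;  b_65 = 465;  b_66 = 963;  b_67 = 600
  b_68 = 593;  b_69 = 184;  b_70 = 379;  b_71 = 982;  b_72 = 398;  b_73 = 167
  b_74 = 52;  b_75 = 405;  b_76 = 499;  b_77 = 402;  b_78 = 683;  b_79 = 861
  b_80 = 876;  b_81 = 763;  b_82 = 435;  b_83 = 117;  b_84 = 326;  b_85 = 207
  b_86 = 43;  b_87 = 82;  b_88 = 731;  b_89 = 352;  b_90 = 985;  b_91 = 740
  b_92 = 650;  b_93 = 432;  b_94 = 945;  b_95 = 538;  b_96 = 645;  b_97 = 701
  b_98 = 177;  b_99 = 286;  b_100 = 28;  b_101 = 858;  b_102 = 612;  b_103 = 999
  b_104 = 984;  b_105 = 195;  b_106 = 565;  b_107 = 825;  b_108 = 610;  b_109 = 981
  b_110 = 735;  b_111 = 994;  b_112 = 627;  b_113 = 228;  b_114 = 360;  b_115 = 526
  b_116 = 528;  b_117 = 948;  b_118 = 789;  b_119 = 121;  b_120 = 838;  b_121 = 1005
  b_122 = 337;  b_123 = 780;  b_124 = 698;  b_125 = 518;  b_126 = 420;  b_127 = 862
  b_128 = 374;  b_129 = 239;  b_130 = 883;  b_131 = 539;  b_132 = 265;  b_133 = 8
  b_134 = 474;  b_135 = 588;  b_136 = 971;  b_137 = 531;  b_138 = 949;  b_139 = 82
  b_140 = 799;  b_141 = 539;  b_142 = 967;  b_143 = 425;  b_144 = 763;  b_145 = 96
  b_146 = 446;  b_147 = 208;  b_148 = 160;  b_149 = 1008;  b_150 = 570;  b_151 = 711
  b_152 = 543;  b_153 = 272;  b_154 = 174;  b_155 = 872;  b_156 = 79;  b_157 = 173
  b_158 = 284;  b_159 = 128;  b_160 = 429;  b_161 = 74;  b_162 = 366;  b_163 = 316
  b_164 = 549;  b_165 = 995;  b_166 = 995;  b_167 = 583;  b_168 = 459;  b_169 = 390
  b_170 = 696;  b_171 = 961;  b_172 = 682;  b_173 = 619;  b_174 = 363;  b_175 = 690
  b_176 = 17;  b_177 = 10;  b_178 = 462;  b_179 = 250;  b_180 = 358;  b_181 = 697
  b_182 = 42;  b_183 = 777;  b_184 = 20;  b_185 = 120;  b_186 = 307;  b_187 = 454
  b_188 = 845;  b_189 = 944;  b_190 = 363;  b_191 = 64;  b_192 = 818;  b_193 = 57
  b_194 = 780;  b_195 = 11;  b_196 = 899;  b_197 = 38;  b_198 = 231;  b_199 = 642
  b_200 = 844;  b_201 = 271;  b_202 = 935;  b_203 = 847;  b_204 = 245;  b_205 = 406
  b_206 = 78;  b_207 = 353;  b_208 = 427;  b_209 = 62;  b_210 = 638;  b_211 = 876
  b_212 = 969;  b_213 = 497;  b_214 = 656;  b_215 = 173;  b_216 = 579;  b_217 = 687
  b_218 = 618;  b_219 = 859;  b_220 = 693;  b_221 = 817;  b_222 = 239;  b_223 = 424
  b_224 = 538;  b_225 = 891;  b_226 = 873;  b_227 = 468;  b_228 = 838;  b_229 = 51
  b_230 = 236;  b_231 = 439;  b_232 = 280;  b_233 = 921;  b_234 = 445;  b_235 = 770
  b_236 = 849;  b_237 = 188;  b_238 = 701;  b_239 = 753;  b_240 = 861;  b_241 = 291
  b_242 = 920;  b_243 = 26;  b_244 = 527;  b_245 = 259;  b_246 = 308;  b_247 = 196
  b_248 = 992;  b_249 = 81;  b_250 = 545;  b_251 = 1002;  b_252 = 363;  b_253 = 300
  b_254 = 458;  b_255 = 410;  b_256 = 399;  b_257 = 878;  b_258 = 89;  b_259 = 799
  b_260 = 985;  b_261 = 680;  b_262 = 485;  b_263 = 804;  b_264 = 392;  b_265 = 557
  b_266 = 526;  b_267 = 251;  b_268 = 943;  b_269 = 892;  b_270 = 410;  b_271 = 808
  b_272 = 237;  b_273 = 782;  b_274 = 314;  b_275 = 166;  b_276 = 499;  b_277 = 21
  b_278 = 392;  b_279 = 398;  b_280 = 341;  b_281 = 26;  b_282 = 537;  b_283 = 791
  b_284 = 246;  b_285 = 120;  b_286 = 148;  b_287 = 269;  b_288 = 620;  b_289 = 538
  b_290 = 262;  b_291 = 909;  b_292 = 130;  b_293 = 977;  b_294 = 267;  b_295 = 317
  b_296 = 262;  b_297 = 810;  b_298 = 110;  b_299 = 380;  b_300 = 414;  b_301 = 197
  b_302 = 217;  b_303 = 572;  b_304 = 264;  b_305 = 270;  b_306 = 338;  b_307 = 619
  b_308 = 355;  b_309 = 668;  b_310 = 672;  b_311 = 878;  b_312 = 330;  b_313 = 705
  b_314 = 298;  b_315 = 261;  b_316 = 930;  b_317 = 88;  b_318 = 686;  b_319 = 70
  b_320 = 9;  b_321 = 701;  b_322 = 303;  b_323 = 128;  b_324 = 54;  b_325 = 304
  b_326 = 673;  b_327 = 139;  b_328 = 920;  b_329 = 1008;  b_330 = 705;  b_331 = 830
  b_332 = 715;  b_333 = 255;  b_334 = 888;  b_335 = 383
b_336 = 255·383 + 352·888 = 587
b_337 = 255·587 + 352·383 = 972

972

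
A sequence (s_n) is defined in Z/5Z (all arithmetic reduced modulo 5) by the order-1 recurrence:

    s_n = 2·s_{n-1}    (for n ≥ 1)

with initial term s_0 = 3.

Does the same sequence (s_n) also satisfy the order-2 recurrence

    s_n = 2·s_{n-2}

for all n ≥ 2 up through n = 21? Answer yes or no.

Terms s_0..s_21: 3, 1, 2, 4, 3, 1, 2, 4, 3, 1, 2, 4, 3, 1, 2, 4, 3, 1, 2, 4, 3, 1
n=2: candidate gives 1, actual s_2 = 2 ✗

no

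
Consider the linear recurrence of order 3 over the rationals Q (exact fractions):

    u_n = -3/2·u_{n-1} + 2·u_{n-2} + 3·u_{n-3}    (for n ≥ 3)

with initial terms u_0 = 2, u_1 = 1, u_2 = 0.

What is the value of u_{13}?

840659/512

u_3 = -3/2·0 + 2·1 + 3·2 = 8
u_4 = -3/2·8 + 2·0 + 3·1 = -9
u_5 = -3/2·-9 + 2·8 + 3·0 = 59/2
u_6 = -3/2·59/2 + 2·-9 + 3·8 = -153/4
u_7 = -3/2·-153/4 + 2·59/2 + 3·-9 = 715/8
u_8 = -3/2·715/8 + 2·-153/4 + 3·59/2 = -1953/16
u_9 = -3/2·-1953/16 + 2·715/8 + 3·-153/4 = 7907/32
u_10 = -3/2·7907/32 + 2·-1953/16 + 3·715/8 = -22185/64
u_11 = -3/2·-22185/64 + 2·7907/32 + 3·-1953/16 = 82939/128
u_12 = -3/2·82939/128 + 2·-22185/64 + 3·7907/32 = -236529/256
u_13 = -3/2·-236529/256 + 2·82939/128 + 3·-22185/64 = 840659/512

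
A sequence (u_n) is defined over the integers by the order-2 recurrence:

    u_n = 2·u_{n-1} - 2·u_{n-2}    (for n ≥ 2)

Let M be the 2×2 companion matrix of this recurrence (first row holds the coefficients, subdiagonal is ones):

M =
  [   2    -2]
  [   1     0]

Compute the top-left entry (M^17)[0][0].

(M^17)[0][0] is the top entry after applying M 17 times to the unit state (1, 0). Equivalently it is h_{18} for the auxiliary sequence (h_n) obeying the same recurrence with h_1 = 1 and h_i = 0 for 0 ≤ i < 1:
h_2 = 2·1 + -2·0 = 2
h_3 = 2·2 + -2·1 = 2
h_4 = 2·2 + -2·2 = 0
h_5 = 2·0 + -2·2 = -4
h_6 = 2·-4 + -2·0 = -8
h_7 = 2·-8 + -2·-4 = -8
h_8 = 2·-8 + -2·-8 = 0
h_9 = 2·0 + -2·-8 = 16
h_10 = 2·16 + -2·0 = 32
h_11 = 2·32 + -2·16 = 32
h_12 = 2·32 + -2·32 = 0
h_13 = 2·0 + -2·32 = -64
h_14 = 2·-64 + -2·0 = -128
h_15 = 2·-128 + -2·-64 = -128
h_16 = 2·-128 + -2·-128 = 0
h_17 = 2·0 + -2·-128 = 256
h_18 = 2·256 + -2·0 = 512

512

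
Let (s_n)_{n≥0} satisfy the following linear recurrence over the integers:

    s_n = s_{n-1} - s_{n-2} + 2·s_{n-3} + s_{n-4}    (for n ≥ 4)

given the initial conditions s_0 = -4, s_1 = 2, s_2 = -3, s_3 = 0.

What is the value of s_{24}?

-1110

s_4 = 1·0 + -1·-3 + 2·2 + 1·-4 = 3
s_5 = 1·3 + -1·0 + 2·-3 + 1·2 = -1
s_6 = 1·-1 + -1·3 + 2·0 + 1·-3 = -7
s_7 = 1·-7 + -1·-1 + 2·3 + 1·0 = 0
s_8 = 1·0 + -1·-7 + 2·-1 + 1·3 = 8
s_9 = 1·8 + -1·0 + 2·-7 + 1·-1 = -7
s_10 = 1·-7 + -1·8 + 2·0 + 1·-7 = -22
s_11 = 1·-22 + -1·-7 + 2·8 + 1·0 = 1
s_12 = 1·1 + -1·-22 + 2·-7 + 1·8 = 17
s_13 = 1·17 + -1·1 + 2·-22 + 1·-7 = -35
s_14 = 1·-35 + -1·17 + 2·1 + 1·-22 = -72
s_15 = 1·-72 + -1·-35 + 2·17 + 1·1 = -2
s_16 = 1·-2 + -1·-72 + 2·-35 + 1·17 = 17
s_17 = 1·17 + -1·-2 + 2·-72 + 1·-35 = -160
s_18 = 1·-160 + -1·17 + 2·-2 + 1·-72 = -253
s_19 = 1·-253 + -1·-160 + 2·17 + 1·-2 = -61
s_20 = 1·-61 + -1·-253 + 2·-160 + 1·17 = -111
s_21 = 1·-111 + -1·-61 + 2·-253 + 1·-160 = -716
s_22 = 1·-716 + -1·-111 + 2·-61 + 1·-253 = -980
s_23 = 1·-980 + -1·-716 + 2·-111 + 1·-61 = -547
s_24 = 1·-547 + -1·-980 + 2·-716 + 1·-111 = -1110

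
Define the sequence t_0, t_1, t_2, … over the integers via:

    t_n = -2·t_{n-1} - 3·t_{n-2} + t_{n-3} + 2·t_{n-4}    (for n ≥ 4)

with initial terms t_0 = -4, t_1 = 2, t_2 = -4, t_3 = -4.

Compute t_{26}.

-13754152

t_4 = -2·-4 + -3·-4 + 1·2 + 2·-4 = 14
t_5 = -2·14 + -3·-4 + 1·-4 + 2·2 = -16
t_6 = -2·-16 + -3·14 + 1·-4 + 2·-4 = -22
t_7 = -2·-22 + -3·-16 + 1·14 + 2·-4 = 98
t_8 = -2·98 + -3·-22 + 1·-16 + 2·14 = -118
t_9 = -2·-118 + -3·98 + 1·-22 + 2·-16 = -112
t_10 = -2·-112 + -3·-118 + 1·98 + 2·-22 = 632
t_11 = -2·632 + -3·-112 + 1·-118 + 2·98 = -850
t_12 = -2·-850 + -3·632 + 1·-112 + 2·-118 = -544
t_13 = -2·-544 + -3·-850 + 1·632 + 2·-112 = 4046
t_14 = -2·4046 + -3·-544 + 1·-850 + 2·632 = -6046
t_15 = -2·-6046 + -3·4046 + 1·-544 + 2·-850 = -2290
t_16 = -2·-2290 + -3·-6046 + 1·4046 + 2·-544 = 25676
t_17 = -2·25676 + -3·-2290 + 1·-6046 + 2·4046 = -42436
t_18 = -2·-42436 + -3·25676 + 1·-2290 + 2·-6046 = -6538
t_19 = -2·-6538 + -3·-42436 + 1·25676 + 2·-2290 = 161480
t_20 = -2·161480 + -3·-6538 + 1·-42436 + 2·25676 = -294430
t_21 = -2·-294430 + -3·161480 + 1·-6538 + 2·-42436 = 13010
t_22 = -2·13010 + -3·-294430 + 1·161480 + 2·-6538 = 1005674
t_23 = -2·1005674 + -3·13010 + 1·-294430 + 2·161480 = -2021848
t_24 = -2·-2021848 + -3·1005674 + 1·13010 + 2·-294430 = 450824
t_25 = -2·450824 + -3·-2021848 + 1·1005674 + 2·13010 = 6195590
t_26 = -2·6195590 + -3·450824 + 1·-2021848 + 2·1005674 = -13754152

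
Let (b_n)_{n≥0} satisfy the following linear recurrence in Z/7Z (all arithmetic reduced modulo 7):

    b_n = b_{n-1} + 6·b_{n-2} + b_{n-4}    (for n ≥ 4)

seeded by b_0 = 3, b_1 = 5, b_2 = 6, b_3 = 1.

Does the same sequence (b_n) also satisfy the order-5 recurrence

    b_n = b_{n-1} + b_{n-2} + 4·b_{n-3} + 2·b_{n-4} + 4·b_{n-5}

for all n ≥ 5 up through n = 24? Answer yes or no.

no

Terms b_0..b_24: 3, 5, 6, 1, 5, 2, 3, 2, 4, 4, 3, 1, 2, 5, 6, 2, 5, 1, 2, 3, 6, 4, 0, 6, 5
n=5: candidate gives 3, actual b_5 = 2 ✗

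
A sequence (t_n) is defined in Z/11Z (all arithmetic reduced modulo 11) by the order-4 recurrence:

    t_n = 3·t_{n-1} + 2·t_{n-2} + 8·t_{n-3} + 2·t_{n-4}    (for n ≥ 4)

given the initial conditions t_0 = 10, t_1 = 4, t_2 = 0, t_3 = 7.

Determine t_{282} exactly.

t_4 = 3·7 + 2·0 + 8·4 + 2·10 = 7
t_5 = 3·7 + 2·7 + 8·0 + 2·4 = 10
t_6 = 3·10 + 2·7 + 8·7 + 2·0 = 1
t_7 = 3·1 + 2·10 + 8·7 + 2·7 = 5
t_8 = 3·5 + 2·1 + 8·10 + 2·7 = 1
t_9 = 3·1 + 2·5 + 8·1 + 2·10 = 8
Continuing the recurrence:
  t_10 = 2;  t_11 = 7;  t_12 = 3;  t_13 = 0;  t_14 = 0;  t_15 = 5
  t_16 = 10;  t_17 = 7;  t_18 = 4;  t_19 = 6;  t_20 = 3;  t_21 = 1
  t_22 = 10;  t_23 = 2;  t_24 = 7;  t_25 = 8;  t_26 = 8;  t_27 = 1
  t_28 = 9;  t_29 = 10;  t_30 = 6;  t_31 = 2;  t_32 = 6;  t_33 = 2
  t_34 = 2;  t_35 = 7;  t_36 = 9;  t_37 = 6;  t_38 = 8;  t_39 = 1
  t_40 = 8;  t_41 = 3;  t_42 = 5;  t_43 = 10;  t_44 = 3;  t_45 = 9
  t_46 = 2;  t_47 = 2;  t_48 = 0;  t_49 = 5;  t_50 = 2;  t_51 = 9
  t_52 = 5;  t_53 = 4;  t_54 = 10;  t_55 = 8;  t_56 = 9;  t_57 = 10
  t_58 = 0;  t_59 = 9;  t_60 = 4;  t_61 = 6;  t_62 = 10;  t_63 = 4
  t_64 = 0;  t_65 = 1;  t_66 = 0;  t_67 = 10;  t_68 = 5;  t_69 = 4
  t_70 = 3;  t_71 = 0;  t_72 = 4;  t_73 = 0;  t_74 = 3;  t_75 = 8
  t_76 = 5;  t_77 = 0;  t_78 = 3;  t_79 = 10;  t_80 = 2;  t_81 = 6
  t_82 = 9;  t_83 = 9;  t_84 = 9;  t_85 = 8;  t_86 = 0;  t_87 = 7
  t_88 = 4;  t_89 = 9;  t_90 = 3;  t_91 = 7;  t_92 = 8;  t_93 = 3
  t_94 = 10;  t_95 = 4;  t_96 = 6;  t_97 = 2;  t_98 = 4;  t_99 = 6
  t_100 = 10;  t_101 = 1;  t_102 = 2;  t_103 = 1;  t_104 = 2;  t_105 = 4
  t_106 = 6;  t_107 = 0;  t_108 = 4;  t_109 = 2;  t_110 = 4;  t_111 = 4
  t_112 = 0;  t_113 = 0;  t_114 = 7;  t_115 = 7;  t_116 = 2;  t_117 = 10
  t_118 = 5;  t_119 = 10;  t_120 = 3;  t_121 = 1;  t_122 = 0;  t_123 = 2
  t_124 = 9;  t_125 = 0;  t_126 = 1;  t_127 = 2;  t_128 = 4;  t_129 = 2
  t_130 = 10;  t_131 = 4;  t_132 = 1;  t_133 = 7;  t_134 = 9;  t_135 = 2
  t_136 = 5;  t_137 = 6;  t_138 = 7;  t_139 = 0;  t_140 = 6;  t_141 = 9
  t_142 = 9;  t_143 = 5;  t_144 = 7;  t_145 = 0;  t_146 = 6;  t_147 = 7
  t_148 = 3;  t_149 = 5;  t_150 = 1;  t_151 = 7;  t_152 = 3;  t_153 = 8
  t_154 = 0;  t_155 = 10;  t_156 = 1;  t_157 = 6;  t_158 = 1;  t_159 = 10
  t_160 = 5;  t_161 = 0;  t_162 = 4;  t_163 = 6;  t_164 = 3;  t_165 = 9
  t_166 = 1;  t_167 = 2;  t_168 = 9;  t_169 = 2;  t_170 = 9;  t_171 = 8
  t_172 = 10;  t_173 = 1;  t_174 = 6;  t_175 = 6;  t_176 = 3;  t_177 = 5
  t_178 = 4;  t_179 = 3;  t_180 = 8;  t_181 = 6;  t_182 = 0;  t_183 = 5
  t_184 = 2;  t_185 = 6;  t_186 = 7;  t_187 = 4;  t_188 = 1;  t_189 = 2
  t_190 = 10;  t_191 = 6;  t_192 = 1;  t_193 = 0;  t_194 = 4;  t_195 = 10
  t_196 = 7;  t_197 = 7;  t_198 = 2;  t_199 = 8;  t_200 = 10;  t_201 = 10
  t_202 = 8;  t_203 = 8;  t_204 = 8;  t_205 = 3;  t_206 = 6;  t_207 = 5
  t_208 = 1;  t_209 = 1;  t_210 = 2;  t_211 = 4;  t_212 = 4;  t_213 = 5
  t_214 = 4;  t_215 = 7;  t_216 = 0;  t_217 = 1;  t_218 = 1;  t_219 = 8
  t_220 = 1;  t_221 = 7;  t_222 = 1;  t_223 = 8;  t_224 = 7;  t_225 = 4
  t_226 = 4;  t_227 = 4;  t_228 = 0;  t_229 = 4;  t_230 = 8;  t_231 = 7
  t_232 = 3;  t_233 = 7;  t_234 = 0;  t_235 = 8;  t_236 = 9;  t_237 = 2
  t_238 = 0;  t_239 = 4;  t_240 = 2;  t_241 = 7;  t_242 = 2;  t_243 = 0
  t_244 = 9;  t_245 = 2;  t_246 = 6;  t_247 = 6;  t_248 = 9;  t_249 = 3
  t_250 = 10;  t_251 = 10;  t_252 = 4;  t_253 = 8;  t_254 = 0;  t_255 = 2
  t_256 = 1;  t_257 = 1;  t_258 = 10;  t_259 = 0;  t_260 = 8;  t_261 = 7
  t_262 = 2;  t_263 = 7;  t_264 = 9;  t_265 = 5;  t_266 = 5;  t_267 = 1
  t_268 = 5;  t_269 = 1;  t_270 = 9;  t_271 = 5;  t_272 = 7;  t_273 = 6
  t_274 = 2;  t_275 = 7;  t_276 = 10;  t_277 = 6;  t_278 = 10;  t_279 = 4
  t_280 = 1
t_281 = 3·1 + 2·4 + 8·10 + 2·6 = 4
t_282 = 3·4 + 2·1 + 8·4 + 2·10 = 0

0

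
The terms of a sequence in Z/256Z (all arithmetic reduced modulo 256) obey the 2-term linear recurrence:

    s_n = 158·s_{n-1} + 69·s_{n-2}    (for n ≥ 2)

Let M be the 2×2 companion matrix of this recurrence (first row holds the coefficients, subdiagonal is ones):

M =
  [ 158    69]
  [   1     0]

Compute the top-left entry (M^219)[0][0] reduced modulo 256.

(M^219)[0][0] is the top entry after applying M 219 times to the unit state (1, 0). Equivalently it is h_{220} for the auxiliary sequence (h_n) obeying the same recurrence with h_1 = 1 and h_i = 0 for 0 ≤ i < 1:
h_2 = 158·1 + 69·0 = 158
h_3 = 158·158 + 69·1 = 201
h_4 = 158·201 + 69·158 = 164
h_5 = 158·164 + 69·201 = 101
h_6 = 158·101 + 69·164 = 138
h_7 = 158·138 + 69·101 = 101
Continuing the recurrence:
  h_8 = 136;  h_9 = 41;  h_10 = 246;  h_11 = 225;  h_12 = 44;  h_13 = 205
  h_14 = 98;  h_15 = 189;  h_16 = 16;  h_17 = 209;  h_18 = 78;  h_19 = 121
  h_20 = 180;  h_21 = 181;  h_22 = 58;  h_23 = 149;  h_24 = 152;  h_25 = 249
  h_26 = 166;  h_27 = 145;  h_28 = 60;  h_29 = 29;  h_30 = 18;  h_31 = 237
  h_32 = 32;  h_33 = 161;  h_34 = 254;  h_35 = 41;  h_36 = 196;  h_37 = 5
  h_38 = 234;  h_39 = 197;  h_40 = 168;  h_41 = 201;  h_42 = 86;  h_43 = 65
  h_44 = 76;  h_45 = 109;  h_46 = 194;  h_47 = 29;  h_48 = 48;  h_49 = 113
  h_50 = 174;  h_51 = 217;  h_52 = 212;  h_53 = 85;  h_54 = 154;  h_55 = 245
  h_56 = 184;  h_57 = 153;  h_58 = 6;  h_59 = 241;  h_60 = 92;  h_61 = 189
  h_62 = 114;  h_63 = 77;  h_64 = 64;  h_65 = 65;  h_66 = 94;  h_67 = 137
  h_68 = 228;  h_69 = 165;  h_70 = 74;  h_71 = 37;  h_72 = 200;  h_73 = 105
  h_74 = 182;  h_75 = 161;  h_76 = 108;  h_77 = 13;  h_78 = 34;  h_79 = 125
  h_80 = 80;  h_81 = 17;  h_82 = 14;  h_83 = 57;  h_84 = 244;  h_85 = 245
  h_86 = 250;  h_87 = 85;  h_88 = 216;  h_89 = 57;  h_90 = 102;  h_91 = 81
  h_92 = 124;  h_93 = 93;  h_94 = 210;  h_95 = 173;  h_96 = 96;  h_97 = 225
  h_98 = 190;  h_99 = 233;  h_100 = 4;  h_101 = 69;  h_102 = 170;  h_103 = 133
  h_104 = 232;  h_105 = 9;  h_106 = 22;  h_107 = 1;  h_108 = 140;  h_109 = 173
  h_110 = 130;  h_111 = 221;  h_112 = 112;  h_113 = 177;  h_114 = 110;  h_115 = 153
  h_116 = 20;  h_117 = 149;  h_118 = 90;  h_119 = 181;  h_120 = 248;  h_121 = 217
  h_122 = 198;  h_123 = 177;  h_124 = 156;  h_125 = 253;  h_126 = 50;  h_127 = 13
  h_128 = 128;  h_129 = 129;  h_130 = 30;  h_131 = 73;  h_132 = 36;  h_133 = 229
  h_134 = 10;  h_135 = 229;  h_136 = 8;  h_137 = 169;  h_138 = 118;  h_139 = 97
  h_140 = 172;  h_141 = 77;  h_142 = 226;  h_143 = 61;  h_144 = 144;  h_145 = 81
  h_146 = 206;  h_147 = 249;  h_148 = 52;  h_149 = 53;  h_150 = 186;  h_151 = 21
  h_152 = 24;  h_153 = 121;  h_154 = 38;  h_155 = 17;  h_156 = 188;  h_157 = 157
  h_158 = 146;  h_159 = 109;  h_160 = 160;  h_161 = 33;  h_162 = 126;  h_163 = 169
  h_164 = 68;  h_165 = 133;  h_166 = 106;  h_167 = 69;  h_168 = 40;  h_169 = 73
  h_170 = 214;  h_171 = 193;  h_172 = 204;  h_173 = 237;  h_174 = 66;  h_175 = 157
  h_176 = 176;  h_177 = 241;  h_178 = 46;  h_179 = 89;  h_180 = 84;  h_181 = 213
  h_182 = 26;  h_183 = 117;  h_184 = 56;  h_185 = 25;  h_186 = 134;  h_187 = 113
  h_188 = 220;  h_189 = 61;  h_190 = 242;  h_191 = 205;  h_192 = 192;  h_193 = 193
  h_194 = 222;  h_195 = 9;  h_196 = 100;  h_197 = 37;  h_198 = 202;  h_199 = 165
  h_200 = 72;  h_201 = 233;  h_202 = 54;  h_203 = 33;  h_204 = 236;  h_205 = 141
  h_206 = 162;  h_207 = 253;  h_208 = 208;  h_209 = 145;  h_210 = 142;  h_211 = 185
  h_212 = 116;  h_213 = 117;  h_214 = 122;  h_215 = 213;  h_216 = 88;  h_217 = 185
  h_218 = 230
h_219 = 158·230 + 69·185 = 209
h_220 = 158·209 + 69·230 = 252

252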